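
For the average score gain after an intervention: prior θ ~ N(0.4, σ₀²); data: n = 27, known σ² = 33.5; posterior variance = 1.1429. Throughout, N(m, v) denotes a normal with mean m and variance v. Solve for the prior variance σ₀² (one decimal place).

Posterior precision equals prior precision plus data precision: 1/σ_n² = 1/σ₀² + n/σ².
So 1/σ₀² = 1/1.1429 − 27/33.5 = 0.874967 − 0.805970 = 0.068997.
Hence σ₀² = 1/0.068997 ≈ 14.5.

σ₀² = 14.5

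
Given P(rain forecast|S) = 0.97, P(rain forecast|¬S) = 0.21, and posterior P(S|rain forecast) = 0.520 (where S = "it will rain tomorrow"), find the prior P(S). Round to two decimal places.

P(S) = 0.19

In odds form, posterior odds = prior odds × likelihood ratio, so prior odds = posterior odds ÷ LR.
Posterior odds = 0.520/(1−0.520) = 1.0833. LR = 0.97/0.21 = 4.6190.
Prior odds = 1.0833/4.6190 = 0.2345, so P(S) = 0.2345/(1+0.2345) ≈ 0.19.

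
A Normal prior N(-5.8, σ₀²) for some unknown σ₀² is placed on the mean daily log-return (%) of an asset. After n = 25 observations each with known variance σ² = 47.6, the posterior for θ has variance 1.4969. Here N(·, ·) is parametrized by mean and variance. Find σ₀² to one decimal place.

Posterior precision equals prior precision plus data precision: 1/σ_n² = 1/σ₀² + n/σ².
So 1/σ₀² = 1/1.4969 − 25/47.6 = 0.668047 − 0.525210 = 0.142837.
Hence σ₀² = 1/0.142837 ≈ 7.0.

σ₀² = 7.0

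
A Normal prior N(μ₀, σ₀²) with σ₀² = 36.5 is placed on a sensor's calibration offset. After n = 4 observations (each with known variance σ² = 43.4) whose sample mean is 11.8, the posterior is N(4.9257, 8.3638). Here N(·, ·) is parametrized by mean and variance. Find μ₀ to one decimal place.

The posterior mean is a precision-weighted average: μ_n = (τ₀μ₀ + τ_data·x̄)/(τ₀+τ_data), with τ₀=1/σ₀² and τ_data=n/σ².
Here τ₀ = 1/36.5 = 0.027397 and τ_data = 4/43.4 = 0.092166, so τ_n = 0.119563.
Rearranging for μ₀: μ₀ = (μ_n·τ_n − τ_data·x̄)/τ₀ = (4.9257·0.119563 − 0.092166·11.8) / 0.027397 = -0.498627/0.027397 ≈ -18.2.

μ₀ = -18.2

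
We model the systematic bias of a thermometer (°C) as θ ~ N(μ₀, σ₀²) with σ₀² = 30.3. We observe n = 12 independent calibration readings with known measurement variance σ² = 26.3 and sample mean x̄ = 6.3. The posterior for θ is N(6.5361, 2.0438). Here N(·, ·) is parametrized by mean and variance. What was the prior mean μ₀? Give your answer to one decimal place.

μ₀ = 9.8

The posterior mean is a precision-weighted average: μ_n = (τ₀μ₀ + τ_data·x̄)/(τ₀+τ_data), with τ₀=1/σ₀² and τ_data=n/σ².
Here τ₀ = 1/30.3 = 0.033003 and τ_data = 12/26.3 = 0.456274, so τ_n = 0.489277.
Rearranging for μ₀: μ₀ = (μ_n·τ_n − τ_data·x̄)/τ₀ = (6.5361·0.489277 − 0.456274·6.3) / 0.033003 = 0.323437/0.033003 ≈ 9.8.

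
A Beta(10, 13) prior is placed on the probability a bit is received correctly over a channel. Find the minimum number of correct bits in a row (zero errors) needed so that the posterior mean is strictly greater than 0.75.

k = 30

After k correct bits and 0 errors the posterior is Beta(10+k, 13), with mean (10+k)/(10+13+k).
Set (10+k)/(23+k) > 0.75 and solve: k > (0.75·23 − 10)/(1 − 0.75) = 29.000.
The smallest integer exceeding 29.000 is 30, and checking k=30: (40)/(53) = 0.7547 > 0.75.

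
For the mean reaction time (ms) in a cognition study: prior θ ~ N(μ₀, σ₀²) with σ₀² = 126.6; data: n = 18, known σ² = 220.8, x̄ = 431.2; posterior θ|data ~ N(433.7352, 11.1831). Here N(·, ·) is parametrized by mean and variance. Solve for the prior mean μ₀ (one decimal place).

With known observation variance, the Normal–Normal posterior has precision τ_n = τ₀ + n/σ² and mean μ_n = (τ₀μ₀ + (n/σ²)x̄)/τ_n.
Here τ₀ = 1/126.6 = 0.007899 and τ_data = 18/220.8 = 0.081522, so τ_n = 0.089421.
Rearranging for μ₀: μ₀ = (μ_n·τ_n − τ_data·x̄)/τ₀ = (433.7352·0.089421 − 0.081522·431.2) / 0.007899 = 3.632749/0.007899 ≈ 459.9.

μ₀ = 459.9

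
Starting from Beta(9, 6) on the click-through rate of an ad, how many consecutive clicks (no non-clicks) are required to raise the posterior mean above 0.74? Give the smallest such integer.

After k clicks and 0 non-clicks the posterior is Beta(9+k, 6), with mean (9+k)/(9+6+k).
Set (9+k)/(15+k) > 0.74 and solve: k > (0.74·15 − 9)/(1 − 0.74) = 8.077.
The smallest integer exceeding 8.077 is 9.

k = 9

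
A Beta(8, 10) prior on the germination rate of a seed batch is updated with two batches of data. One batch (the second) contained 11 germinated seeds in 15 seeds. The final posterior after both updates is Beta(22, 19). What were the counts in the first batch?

3 germinated seeds and 5 non-germinating seeds

Sequential conjugate updates are equivalent to a single update on the pooled data, so total successes = posterior α − prior α and total failures = posterior β − prior β.
Total across both batches: 22−8=14 germinated seeds, 19−10=9 non-germinating seeds.
Subtract the second batch: 14−11=3 germinated seeds and 9−4=5 non-germinating seeds.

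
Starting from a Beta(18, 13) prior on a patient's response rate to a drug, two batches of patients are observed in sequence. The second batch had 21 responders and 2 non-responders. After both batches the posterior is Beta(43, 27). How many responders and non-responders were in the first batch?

Because Beta–binomial updating is additive in the counts, the combined data contributed (α_post−α_prior, β_post−β_prior) successes and failures.
Total across both batches: 43−18=25 responders, 27−13=14 non-responders.
Subtract the second batch: 25−21=4 responders and 14−2=12 non-responders.

4 responders and 12 non-responders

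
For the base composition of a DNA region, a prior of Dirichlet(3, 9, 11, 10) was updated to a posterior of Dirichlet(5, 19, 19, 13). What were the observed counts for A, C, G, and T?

counts (2, 10, 8, 3)

For a Dirichlet(α) prior with multinomial counts c, the posterior is Dirichlet(α + c) componentwise.
Counts are posterior − prior componentwise: 5−3=2, 19−9=10, 19−11=8, 13−10=3.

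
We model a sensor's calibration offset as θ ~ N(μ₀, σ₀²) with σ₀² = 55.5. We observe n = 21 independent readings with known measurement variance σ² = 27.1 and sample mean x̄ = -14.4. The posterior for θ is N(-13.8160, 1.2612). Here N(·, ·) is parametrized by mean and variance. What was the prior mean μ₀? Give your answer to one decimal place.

The posterior mean is a precision-weighted average: μ_n = (τ₀μ₀ + τ_data·x̄)/(τ₀+τ_data), with τ₀=1/σ₀² and τ_data=n/σ².
Here τ₀ = 1/55.5 = 0.018018 and τ_data = 21/27.1 = 0.774908, so τ_n = 0.792926.
Rearranging for μ₀: μ₀ = (μ_n·τ_n − τ_data·x̄)/τ₀ = (-13.8160·0.792926 − 0.774908·-14.4) / 0.018018 = 0.203610/0.018018 ≈ 11.3.

μ₀ = 11.3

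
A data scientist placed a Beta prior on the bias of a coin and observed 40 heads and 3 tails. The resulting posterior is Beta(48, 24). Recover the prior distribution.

A Beta(a, b) prior with s successes and f failures in binomial data gives a Beta(a+s, b+f) posterior.
Subtract the data counts: 48−40=8, 24−3=21.

Beta(8, 21)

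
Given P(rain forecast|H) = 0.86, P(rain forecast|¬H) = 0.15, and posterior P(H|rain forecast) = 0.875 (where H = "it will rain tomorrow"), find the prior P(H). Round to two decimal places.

P(H) = 0.55

Bayes' rule in odds form gives O(H|E) = O(H)·[P(E|H)/P(E|¬H)], hence O(H) = O(H|E)/LR.
Posterior odds = 0.875/(1−0.875) = 7.0000. LR = 0.86/0.15 = 5.7333.
Prior odds = 7.0000/5.7333 = 1.2209, so P(H) = 1.2209/(1+1.2209) ≈ 0.55.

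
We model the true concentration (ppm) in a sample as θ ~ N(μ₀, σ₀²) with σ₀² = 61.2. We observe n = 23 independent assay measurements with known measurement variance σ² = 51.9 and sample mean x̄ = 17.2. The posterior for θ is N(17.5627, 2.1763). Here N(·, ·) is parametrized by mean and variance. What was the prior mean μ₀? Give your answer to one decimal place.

μ₀ = 27.4

With known observation variance, the Normal–Normal posterior has precision τ_n = τ₀ + n/σ² and mean μ_n = (τ₀μ₀ + (n/σ²)x̄)/τ_n.
Here τ₀ = 1/61.2 = 0.016340 and τ_data = 23/51.9 = 0.443160, so τ_n = 0.459500.
Rearranging for μ₀: μ₀ = (μ_n·τ_n − τ_data·x̄)/τ₀ = (17.5627·0.459500 − 0.443160·17.2) / 0.016340 = 0.447709/0.016340 ≈ 27.4.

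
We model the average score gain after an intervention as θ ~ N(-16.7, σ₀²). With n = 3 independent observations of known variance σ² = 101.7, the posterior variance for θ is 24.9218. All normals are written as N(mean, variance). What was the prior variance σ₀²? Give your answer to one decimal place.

σ₀² = 94.1

For the Normal–Normal model with known σ², precisions add: τ_n = τ₀ + n/σ².
So 1/σ₀² = 1/24.9218 − 3/101.7 = 0.040126 − 0.029499 = 0.010627.
Hence σ₀² = 1/0.010627 ≈ 94.1.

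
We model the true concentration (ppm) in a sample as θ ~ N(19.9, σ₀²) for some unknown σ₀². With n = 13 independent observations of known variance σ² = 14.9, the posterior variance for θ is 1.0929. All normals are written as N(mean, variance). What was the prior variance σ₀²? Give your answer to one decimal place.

For the Normal–Normal model with known σ², precisions add: τ_n = τ₀ + n/σ².
So 1/σ₀² = 1/1.0929 − 13/14.9 = 0.914997 − 0.872483 = 0.042514.
Hence σ₀² = 1/0.042514 ≈ 23.5.

σ₀² = 23.5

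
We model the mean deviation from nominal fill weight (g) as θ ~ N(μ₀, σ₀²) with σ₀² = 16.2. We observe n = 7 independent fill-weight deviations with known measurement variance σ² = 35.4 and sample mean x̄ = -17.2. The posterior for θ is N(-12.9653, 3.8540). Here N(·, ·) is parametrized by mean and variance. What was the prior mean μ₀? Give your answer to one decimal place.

μ₀ = 0.6

The posterior mean is a precision-weighted average: μ_n = (τ₀μ₀ + τ_data·x̄)/(τ₀+τ_data), with τ₀=1/σ₀² and τ_data=n/σ².
Here τ₀ = 1/16.2 = 0.061728 and τ_data = 7/35.4 = 0.197740, so τ_n = 0.259468.
Rearranging for μ₀: μ₀ = (μ_n·τ_n − τ_data·x̄)/τ₀ = (-12.9653·0.259468 − 0.197740·-17.2) / 0.061728 = 0.037048/0.061728 ≈ 0.6.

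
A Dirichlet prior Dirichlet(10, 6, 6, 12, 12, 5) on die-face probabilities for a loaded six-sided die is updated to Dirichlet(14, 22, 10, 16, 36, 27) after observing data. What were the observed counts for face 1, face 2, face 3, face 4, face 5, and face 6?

For a Dirichlet(α) prior with multinomial counts c, the posterior is Dirichlet(α + c) componentwise.
Counts are posterior − prior componentwise: 14−10=4, 22−6=16, 10−6=4, 16−12=4, 36−12=24, 27−5=22.

counts (4, 16, 4, 4, 24, 22)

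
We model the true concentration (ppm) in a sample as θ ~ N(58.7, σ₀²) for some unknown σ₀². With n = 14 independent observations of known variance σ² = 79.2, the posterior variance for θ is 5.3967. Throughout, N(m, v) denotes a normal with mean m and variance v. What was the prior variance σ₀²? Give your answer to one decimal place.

For the Normal–Normal model with known σ², precisions add: τ_n = τ₀ + n/σ².
So 1/σ₀² = 1/5.3967 − 14/79.2 = 0.185298 − 0.176768 = 0.008530.
Hence σ₀² = 1/0.008530 ≈ 117.2.

σ₀² = 117.2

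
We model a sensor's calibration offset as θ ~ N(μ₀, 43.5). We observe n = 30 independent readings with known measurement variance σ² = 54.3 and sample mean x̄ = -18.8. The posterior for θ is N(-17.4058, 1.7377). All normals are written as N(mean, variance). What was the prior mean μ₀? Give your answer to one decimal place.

The posterior mean is a precision-weighted average: μ_n = (τ₀μ₀ + τ_data·x̄)/(τ₀+τ_data), with τ₀=1/σ₀² and τ_data=n/σ².
Here τ₀ = 1/43.5 = 0.022989 and τ_data = 30/54.3 = 0.552486, so τ_n = 0.575475.
Rearranging for μ₀: μ₀ = (μ_n·τ_n − τ_data·x̄)/τ₀ = (-17.4058·0.575475 − 0.552486·-18.8) / 0.022989 = 0.370134/0.022989 ≈ 16.1.

μ₀ = 16.1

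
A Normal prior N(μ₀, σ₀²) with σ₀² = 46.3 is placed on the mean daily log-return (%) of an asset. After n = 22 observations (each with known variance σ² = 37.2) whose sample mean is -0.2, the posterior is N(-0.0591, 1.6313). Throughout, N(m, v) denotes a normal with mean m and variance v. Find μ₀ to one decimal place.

With known observation variance, the Normal–Normal posterior has precision τ_n = τ₀ + n/σ² and mean μ_n = (τ₀μ₀ + (n/σ²)x̄)/τ_n.
Here τ₀ = 1/46.3 = 0.021598 and τ_data = 22/37.2 = 0.591398, so τ_n = 0.612996.
Rearranging for μ₀: μ₀ = (μ_n·τ_n − τ_data·x̄)/τ₀ = (-0.0591·0.612996 − 0.591398·-0.2) / 0.021598 = 0.082052/0.021598 ≈ 3.8.

μ₀ = 3.8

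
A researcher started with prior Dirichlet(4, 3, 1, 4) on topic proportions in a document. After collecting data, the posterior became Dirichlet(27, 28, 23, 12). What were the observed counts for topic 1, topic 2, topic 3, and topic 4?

counts (23, 25, 22, 8)

For a Dirichlet(α) prior with multinomial counts c, the posterior is Dirichlet(α + c) componentwise.
Counts are posterior − prior componentwise: 27−4=23, 28−3=25, 23−1=22, 12−4=8.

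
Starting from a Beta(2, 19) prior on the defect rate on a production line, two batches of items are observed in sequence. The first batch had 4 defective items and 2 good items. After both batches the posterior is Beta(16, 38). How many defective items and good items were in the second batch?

Sequential conjugate updates are equivalent to a single update on the pooled data, so total successes = posterior α − prior α and total failures = posterior β − prior β.
Total across both batches: 16−2=14 defective items, 38−19=19 good items.
Subtract the first batch: 14−4=10 defective items and 19−2=17 good items.

10 defective items and 17 good items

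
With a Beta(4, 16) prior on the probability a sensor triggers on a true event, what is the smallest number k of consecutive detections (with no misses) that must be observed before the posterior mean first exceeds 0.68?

After k detections and 0 misses the posterior is Beta(4+k, 16), with mean (4+k)/(4+16+k).
Set (4+k)/(20+k) > 0.68 and solve: k > (0.68·20 − 4)/(1 − 0.68) = 30.000.
The smallest integer exceeding 30.000 is 31, and checking k=31: (35)/(51) = 0.6863 > 0.68.

k = 31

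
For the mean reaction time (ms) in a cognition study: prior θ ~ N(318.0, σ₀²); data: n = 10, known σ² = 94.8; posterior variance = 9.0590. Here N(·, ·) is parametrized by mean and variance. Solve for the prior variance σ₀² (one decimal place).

σ₀² = 204.0

Posterior precision equals prior precision plus data precision: 1/σ_n² = 1/σ₀² + n/σ².
So 1/σ₀² = 1/9.0590 − 10/94.8 = 0.110387 − 0.105485 = 0.004902.
Hence σ₀² = 1/0.004902 ≈ 204.0.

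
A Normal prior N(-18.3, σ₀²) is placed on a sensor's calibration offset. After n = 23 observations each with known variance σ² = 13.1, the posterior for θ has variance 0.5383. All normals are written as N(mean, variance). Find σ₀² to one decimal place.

Posterior precision equals prior precision plus data precision: 1/σ_n² = 1/σ₀² + n/σ².
So 1/σ₀² = 1/0.5383 − 23/13.1 = 1.857700 − 1.755725 = 0.101975.
Hence σ₀² = 1/0.101975 ≈ 9.8.

σ₀² = 9.8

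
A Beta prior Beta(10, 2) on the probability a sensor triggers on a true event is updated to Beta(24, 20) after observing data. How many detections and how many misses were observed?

Under Beta–binomial conjugacy the posterior parameters are (α+s, β+f).
So s = 24 − 10 = 14 and f = 20 − 2 = 18.

14 detections and 18 misses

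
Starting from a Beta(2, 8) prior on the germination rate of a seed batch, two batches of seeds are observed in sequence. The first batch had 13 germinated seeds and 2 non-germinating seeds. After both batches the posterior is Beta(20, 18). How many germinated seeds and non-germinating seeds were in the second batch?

Sequential conjugate updates are equivalent to a single update on the pooled data, so total successes = posterior α − prior α and total failures = posterior β − prior β.
Total across both batches: 20−2=18 germinated seeds, 18−8=10 non-germinating seeds.
Subtract the first batch: 18−13=5 germinated seeds and 10−2=8 non-germinating seeds.

5 germinated seeds and 8 non-germinating seeds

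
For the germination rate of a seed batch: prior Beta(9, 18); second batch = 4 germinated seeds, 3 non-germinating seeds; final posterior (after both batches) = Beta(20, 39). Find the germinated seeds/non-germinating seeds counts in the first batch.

Sequential conjugate updates are equivalent to a single update on the pooled data, so total successes = posterior α − prior α and total failures = posterior β − prior β.
Total across both batches: 20−9=11 germinated seeds, 39−18=21 non-germinating seeds.
Subtract the second batch: 11−4=7 germinated seeds and 21−3=18 non-germinating seeds.

7 germinated seeds and 18 non-germinating seeds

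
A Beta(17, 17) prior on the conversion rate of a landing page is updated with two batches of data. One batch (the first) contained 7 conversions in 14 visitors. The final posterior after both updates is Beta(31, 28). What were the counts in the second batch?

7 conversions and 4 bounces

Because Beta–binomial updating is additive in the counts, the combined data contributed (α_post−α_prior, β_post−β_prior) successes and failures.
Total across both batches: 31−17=14 conversions, 28−17=11 bounces.
Subtract the first batch: 14−7=7 conversions and 11−7=4 bounces.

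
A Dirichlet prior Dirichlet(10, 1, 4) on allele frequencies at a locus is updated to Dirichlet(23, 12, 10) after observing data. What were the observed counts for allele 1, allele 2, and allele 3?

counts (13, 11, 6)

For a Dirichlet(α) prior with multinomial counts c, the posterior is Dirichlet(α + c) componentwise.
Counts are posterior − prior componentwise: 23−10=13, 12−1=11, 10−4=6.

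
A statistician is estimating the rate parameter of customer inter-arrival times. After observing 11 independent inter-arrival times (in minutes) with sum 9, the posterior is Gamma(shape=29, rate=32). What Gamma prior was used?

Gamma(shape=18, rate=23)

Gamma–exponential conjugacy: posterior shape = α + n, posterior rate = β + Σtᵢ.
So α = 29 − 11 = 18 and β = 32 − 9 = 23.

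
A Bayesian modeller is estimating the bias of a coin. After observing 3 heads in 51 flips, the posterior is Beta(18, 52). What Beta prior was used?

Beta(15, 4)

A Beta(a, b) prior with s successes and f failures in binomial data gives a Beta(a+s, b+f) posterior.
So a = 18 − 3 = 15 and b = 52 − 48 = 4.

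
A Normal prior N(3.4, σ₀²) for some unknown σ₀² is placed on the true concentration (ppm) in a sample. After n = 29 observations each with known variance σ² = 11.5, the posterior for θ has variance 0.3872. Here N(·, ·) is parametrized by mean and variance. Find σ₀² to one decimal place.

For the Normal–Normal model with known σ², precisions add: τ_n = τ₀ + n/σ².
So 1/σ₀² = 1/0.3872 − 29/11.5 = 2.582645 − 2.521739 = 0.060906.
Hence σ₀² = 1/0.060906 ≈ 16.4.

σ₀² = 16.4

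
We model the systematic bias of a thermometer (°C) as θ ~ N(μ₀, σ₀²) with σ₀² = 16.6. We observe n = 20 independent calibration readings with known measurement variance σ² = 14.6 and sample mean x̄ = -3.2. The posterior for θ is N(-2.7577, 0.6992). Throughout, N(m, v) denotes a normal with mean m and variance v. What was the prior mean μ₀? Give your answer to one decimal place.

The posterior mean is a precision-weighted average: μ_n = (τ₀μ₀ + τ_data·x̄)/(τ₀+τ_data), with τ₀=1/σ₀² and τ_data=n/σ².
Here τ₀ = 1/16.6 = 0.060241 and τ_data = 20/14.6 = 1.369863, so τ_n = 1.430104.
Rearranging for μ₀: μ₀ = (μ_n·τ_n − τ_data·x̄)/τ₀ = (-2.7577·1.430104 − 1.369863·-3.2) / 0.060241 = 0.439764/0.060241 ≈ 7.3.

μ₀ = 7.3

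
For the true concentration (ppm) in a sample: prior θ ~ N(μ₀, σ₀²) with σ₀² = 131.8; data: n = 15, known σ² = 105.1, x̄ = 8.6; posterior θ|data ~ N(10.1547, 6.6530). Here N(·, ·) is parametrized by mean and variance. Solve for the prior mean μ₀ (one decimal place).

The posterior mean is a precision-weighted average: μ_n = (τ₀μ₀ + τ_data·x̄)/(τ₀+τ_data), with τ₀=1/σ₀² and τ_data=n/σ².
Here τ₀ = 1/131.8 = 0.007587 and τ_data = 15/105.1 = 0.142721, so τ_n = 0.150308.
Rearranging for μ₀: μ₀ = (μ_n·τ_n − τ_data·x̄)/τ₀ = (10.1547·0.150308 − 0.142721·8.6) / 0.007587 = 0.298932/0.007587 ≈ 39.4.

μ₀ = 39.4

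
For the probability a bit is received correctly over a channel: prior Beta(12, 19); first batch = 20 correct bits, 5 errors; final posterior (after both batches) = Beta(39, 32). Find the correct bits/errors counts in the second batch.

7 correct bits and 8 errors

Because Beta–binomial updating is additive in the counts, the combined data contributed (α_post−α_prior, β_post−β_prior) successes and failures.
Total across both batches: 39−12=27 correct bits, 32−19=13 errors.
Subtract the first batch: 27−20=7 correct bits and 13−5=8 errors.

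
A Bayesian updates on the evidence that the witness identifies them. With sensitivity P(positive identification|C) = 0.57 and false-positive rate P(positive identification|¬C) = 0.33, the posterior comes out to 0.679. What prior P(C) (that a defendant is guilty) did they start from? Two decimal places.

P(C) = 0.55

In odds form, posterior odds = prior odds × likelihood ratio, so prior odds = posterior odds ÷ LR.
Posterior odds = 0.679/(1−0.679) = 2.1153. LR = 0.57/0.33 = 1.7273.
Prior odds = 2.1153/1.7273 = 1.2246, so P(C) = 1.2246/(1+1.2246) ≈ 0.55.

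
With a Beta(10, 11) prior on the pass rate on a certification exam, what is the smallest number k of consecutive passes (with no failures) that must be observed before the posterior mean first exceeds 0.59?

After k passes and 0 failures the posterior is Beta(10+k, 11), with mean (10+k)/(10+11+k).
Set (10+k)/(21+k) > 0.59 and solve: k > (0.59·21 − 10)/(1 − 0.59) = 5.829.
The smallest integer exceeding 5.829 is 6, and checking k=6: (16)/(27) = 0.5926 > 0.59.

k = 6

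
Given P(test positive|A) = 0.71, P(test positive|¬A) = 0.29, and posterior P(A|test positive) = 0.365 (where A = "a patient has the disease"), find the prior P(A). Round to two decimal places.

P(A) = 0.19

In odds form, posterior odds = prior odds × likelihood ratio, so prior odds = posterior odds ÷ LR.
Posterior odds = 0.365/(1−0.365) = 0.5748. LR = 0.71/0.29 = 2.4483.
Prior odds = 0.5748/2.4483 = 0.2348, so P(A) = 0.2348/(1+0.2348) ≈ 0.19.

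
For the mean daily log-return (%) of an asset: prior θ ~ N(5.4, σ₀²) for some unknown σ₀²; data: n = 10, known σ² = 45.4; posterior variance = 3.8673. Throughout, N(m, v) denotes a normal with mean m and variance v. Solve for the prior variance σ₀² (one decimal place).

σ₀² = 26.1

Posterior precision equals prior precision plus data precision: 1/σ_n² = 1/σ₀² + n/σ².
So 1/σ₀² = 1/3.8673 − 10/45.4 = 0.258578 − 0.220264 = 0.038314.
Hence σ₀² = 1/0.038314 ≈ 26.1.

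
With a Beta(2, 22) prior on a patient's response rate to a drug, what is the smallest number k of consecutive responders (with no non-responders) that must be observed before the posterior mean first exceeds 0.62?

After k responders and 0 non-responders the posterior is Beta(2+k, 22), with mean (2+k)/(2+22+k).
Set (2+k)/(24+k) > 0.62 and solve: k > (0.62·24 − 2)/(1 − 0.62) = 33.895.
The smallest integer exceeding 33.895 is 34, and checking k=34: (36)/(58) = 0.6207 > 0.62.

k = 34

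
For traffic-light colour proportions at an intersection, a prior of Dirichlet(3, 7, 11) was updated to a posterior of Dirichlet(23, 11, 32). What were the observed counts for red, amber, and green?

For a Dirichlet(α) prior with multinomial counts c, the posterior is Dirichlet(α + c) componentwise.
Counts are posterior − prior componentwise: 23−3=20, 11−7=4, 32−11=21.

counts (20, 4, 21)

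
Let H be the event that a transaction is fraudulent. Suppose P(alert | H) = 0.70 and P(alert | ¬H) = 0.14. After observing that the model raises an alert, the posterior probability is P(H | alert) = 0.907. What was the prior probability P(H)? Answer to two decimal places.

P(H) = 0.66

Bayes' rule in odds form gives O(H|E) = O(H)·[P(E|H)/P(E|¬H)], hence O(H) = O(H|E)/LR.
Posterior odds = 0.907/(1−0.907) = 9.7527. LR = 0.70/0.14 = 5.0000.
Prior odds = 9.7527/5.0000 = 1.9505, so P(H) = 1.9505/(1+1.9505) ≈ 0.66.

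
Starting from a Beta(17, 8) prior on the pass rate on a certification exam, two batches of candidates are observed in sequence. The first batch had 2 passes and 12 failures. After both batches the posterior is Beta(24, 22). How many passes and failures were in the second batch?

Sequential conjugate updates are equivalent to a single update on the pooled data, so total successes = posterior α − prior α and total failures = posterior β − prior β.
Total across both batches: 24−17=7 passes, 22−8=14 failures.
Subtract the first batch: 7−2=5 passes and 14−12=2 failures.

5 passes and 2 failures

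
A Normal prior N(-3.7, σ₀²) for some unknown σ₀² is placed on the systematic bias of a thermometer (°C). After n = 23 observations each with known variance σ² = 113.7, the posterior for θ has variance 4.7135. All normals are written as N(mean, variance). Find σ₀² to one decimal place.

Posterior precision equals prior precision plus data precision: 1/σ_n² = 1/σ₀² + n/σ².
So 1/σ₀² = 1/4.7135 − 23/113.7 = 0.212157 − 0.202287 = 0.009870.
Hence σ₀² = 1/0.009870 ≈ 101.3.

σ₀² = 101.3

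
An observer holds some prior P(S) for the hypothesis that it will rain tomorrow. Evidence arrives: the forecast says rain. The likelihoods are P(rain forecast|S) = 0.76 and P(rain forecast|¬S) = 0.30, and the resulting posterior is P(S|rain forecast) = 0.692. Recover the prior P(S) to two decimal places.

In odds form, posterior odds = prior odds × likelihood ratio, so prior odds = posterior odds ÷ LR.
Posterior odds = 0.692/(1−0.692) = 2.2468. LR = 0.76/0.30 = 2.5333.
Prior odds = 2.2468/2.5333 = 0.8869, so P(S) = 0.8869/(1+0.8869) ≈ 0.47.

P(S) = 0.47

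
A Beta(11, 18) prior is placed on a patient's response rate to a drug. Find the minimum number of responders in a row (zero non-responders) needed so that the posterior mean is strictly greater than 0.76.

k = 47

After k responders and 0 non-responders the posterior is Beta(11+k, 18), with mean (11+k)/(11+18+k).
Set (11+k)/(29+k) > 0.76 and solve: k > (0.76·29 − 11)/(1 − 0.76) = 46.000.
The smallest integer exceeding 46.000 is 47, and checking k=47: (58)/(76) = 0.7632 > 0.76.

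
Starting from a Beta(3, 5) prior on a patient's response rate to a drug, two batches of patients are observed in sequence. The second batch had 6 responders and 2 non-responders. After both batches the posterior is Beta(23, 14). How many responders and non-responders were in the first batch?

Sequential conjugate updates are equivalent to a single update on the pooled data, so total successes = posterior α − prior α and total failures = posterior β − prior β.
Total across both batches: 23−3=20 responders, 14−5=9 non-responders.
Subtract the second batch: 20−6=14 responders and 9−2=7 non-responders.

14 responders and 7 non-responders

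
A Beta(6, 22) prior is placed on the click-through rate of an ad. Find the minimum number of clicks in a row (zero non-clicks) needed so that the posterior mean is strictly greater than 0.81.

After k clicks and 0 non-clicks the posterior is Beta(6+k, 22), with mean (6+k)/(6+22+k).
Set (6+k)/(28+k) > 0.81 and solve: k > (0.81·28 − 6)/(1 − 0.81) = 87.789.
The smallest integer exceeding 87.789 is 88.

k = 88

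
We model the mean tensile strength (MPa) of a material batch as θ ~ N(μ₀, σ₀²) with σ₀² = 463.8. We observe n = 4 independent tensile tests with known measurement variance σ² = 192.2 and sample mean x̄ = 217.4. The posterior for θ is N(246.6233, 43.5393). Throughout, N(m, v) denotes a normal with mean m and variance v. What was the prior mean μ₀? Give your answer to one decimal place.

μ₀ = 528.7

With known observation variance, the Normal–Normal posterior has precision τ_n = τ₀ + n/σ² and mean μ_n = (τ₀μ₀ + (n/σ²)x̄)/τ_n.
Here τ₀ = 1/463.8 = 0.002156 and τ_data = 4/192.2 = 0.020812, so τ_n = 0.022968.
Rearranging for μ₀: μ₀ = (μ_n·τ_n − τ_data·x̄)/τ₀ = (246.6233·0.022968 − 0.020812·217.4) / 0.002156 = 1.139915/0.002156 ≈ 528.7.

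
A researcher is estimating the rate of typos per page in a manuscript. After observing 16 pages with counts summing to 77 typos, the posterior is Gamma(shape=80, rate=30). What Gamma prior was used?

Gamma–Poisson conjugacy: posterior shape = α + Σxᵢ, posterior rate = β + n.
So α = 80 − 77 = 3 and β = 30 − 16 = 14.

Gamma(shape=3, rate=14)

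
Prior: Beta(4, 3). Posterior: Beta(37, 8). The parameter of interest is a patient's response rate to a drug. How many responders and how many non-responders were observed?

33 responders and 5 non-responders

A Beta(a, b) prior with s successes and f failures in binomial data gives a Beta(a+s, b+f) posterior.
Match parameters: s=37−4=33, f=8−3=5.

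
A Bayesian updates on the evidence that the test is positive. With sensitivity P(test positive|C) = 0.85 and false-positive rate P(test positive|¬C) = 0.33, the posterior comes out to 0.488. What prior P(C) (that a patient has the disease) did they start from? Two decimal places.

P(C) = 0.27

In odds form, posterior odds = prior odds × likelihood ratio, so prior odds = posterior odds ÷ LR.
Posterior odds = 0.488/(1−0.488) = 0.9531. LR = 0.85/0.33 = 2.5758.
Prior odds = 0.9531/2.5758 = 0.3700, so P(C) = 0.3700/(1+0.3700) ≈ 0.27.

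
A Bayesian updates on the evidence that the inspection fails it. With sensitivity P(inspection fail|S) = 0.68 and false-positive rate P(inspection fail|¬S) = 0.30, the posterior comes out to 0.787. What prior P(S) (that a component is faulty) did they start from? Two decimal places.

Bayes' rule in odds form gives O(S|E) = O(S)·[P(E|S)/P(E|¬S)], hence O(S) = O(S|E)/LR.
Posterior odds = 0.787/(1−0.787) = 3.6948. LR = 0.68/0.30 = 2.2667.
Prior odds = 3.6948/2.2667 = 1.6300, so P(S) = 1.6300/(1+1.6300) ≈ 0.62.

P(S) = 0.62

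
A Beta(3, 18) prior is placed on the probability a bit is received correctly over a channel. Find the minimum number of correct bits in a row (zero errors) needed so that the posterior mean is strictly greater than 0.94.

After k correct bits and 0 errors the posterior is Beta(3+k, 18), with mean (3+k)/(3+18+k).
Set (3+k)/(21+k) > 0.94 and solve: k > (0.94·21 − 3)/(1 − 0.94) = 279.000.
The smallest integer exceeding 279.000 is 280.

k = 280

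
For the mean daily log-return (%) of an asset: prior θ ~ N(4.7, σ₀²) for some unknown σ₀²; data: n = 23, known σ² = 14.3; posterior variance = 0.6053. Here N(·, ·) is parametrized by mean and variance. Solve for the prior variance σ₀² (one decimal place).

Posterior precision equals prior precision plus data precision: 1/σ_n² = 1/σ₀² + n/σ².
So 1/σ₀² = 1/0.6053 − 23/14.3 = 1.652073 − 1.608392 = 0.043681.
Hence σ₀² = 1/0.043681 ≈ 22.9.

σ₀² = 22.9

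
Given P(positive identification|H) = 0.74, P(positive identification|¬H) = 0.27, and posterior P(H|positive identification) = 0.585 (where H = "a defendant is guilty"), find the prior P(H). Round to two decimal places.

P(H) = 0.34

In odds form, posterior odds = prior odds × likelihood ratio, so prior odds = posterior odds ÷ LR.
Posterior odds = 0.585/(1−0.585) = 1.4096. LR = 0.74/0.27 = 2.7407.
Prior odds = 1.4096/2.7407 = 0.5143, so P(H) = 0.5143/(1+0.5143) ≈ 0.34.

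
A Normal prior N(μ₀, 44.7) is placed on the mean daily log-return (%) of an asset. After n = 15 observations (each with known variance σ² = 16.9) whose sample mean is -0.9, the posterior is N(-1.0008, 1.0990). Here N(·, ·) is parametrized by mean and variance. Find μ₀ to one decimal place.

With known observation variance, the Normal–Normal posterior has precision τ_n = τ₀ + n/σ² and mean μ_n = (τ₀μ₀ + (n/σ²)x̄)/τ_n.
Here τ₀ = 1/44.7 = 0.022371 and τ_data = 15/16.9 = 0.887574, so τ_n = 0.909945.
Rearranging for μ₀: μ₀ = (μ_n·τ_n − τ_data·x̄)/τ₀ = (-1.0008·0.909945 − 0.887574·-0.9) / 0.022371 = -0.111856/0.022371 ≈ -5.0.

μ₀ = -5.0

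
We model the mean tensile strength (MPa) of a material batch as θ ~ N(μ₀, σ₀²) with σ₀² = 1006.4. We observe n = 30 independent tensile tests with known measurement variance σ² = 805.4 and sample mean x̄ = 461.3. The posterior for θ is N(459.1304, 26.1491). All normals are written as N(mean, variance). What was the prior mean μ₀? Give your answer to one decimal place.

μ₀ = 377.8

The posterior mean is a precision-weighted average: μ_n = (τ₀μ₀ + τ_data·x̄)/(τ₀+τ_data), with τ₀=1/σ₀² and τ_data=n/σ².
Here τ₀ = 1/1006.4 = 0.000994 and τ_data = 30/805.4 = 0.037249, so τ_n = 0.038243.
Rearranging for μ₀: μ₀ = (μ_n·τ_n − τ_data·x̄)/τ₀ = (459.1304·0.038243 − 0.037249·461.3) / 0.000994 = 0.375560/0.000994 ≈ 377.8.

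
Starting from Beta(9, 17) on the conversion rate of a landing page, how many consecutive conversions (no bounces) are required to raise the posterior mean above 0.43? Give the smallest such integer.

k = 4

After k conversions and 0 bounces the posterior is Beta(9+k, 17), with mean (9+k)/(9+17+k).
Set (9+k)/(26+k) > 0.43 and solve: k > (0.43·26 − 9)/(1 − 0.43) = 3.825.
The smallest integer exceeding 3.825 is 4.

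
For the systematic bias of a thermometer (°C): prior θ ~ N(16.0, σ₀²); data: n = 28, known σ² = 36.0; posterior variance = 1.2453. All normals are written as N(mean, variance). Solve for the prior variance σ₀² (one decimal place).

Posterior precision equals prior precision plus data precision: 1/σ_n² = 1/σ₀² + n/σ².
So 1/σ₀² = 1/1.2453 − 28/36.0 = 0.803019 − 0.777778 = 0.025241.
Hence σ₀² = 1/0.025241 ≈ 39.6.

σ₀² = 39.6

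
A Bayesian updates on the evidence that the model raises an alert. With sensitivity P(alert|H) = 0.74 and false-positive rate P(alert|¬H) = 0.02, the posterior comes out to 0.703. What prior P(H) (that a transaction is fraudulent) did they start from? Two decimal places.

Bayes' rule in odds form gives O(H|E) = O(H)·[P(E|H)/P(E|¬H)], hence O(H) = O(H|E)/LR.
Posterior odds = 0.703/(1−0.703) = 2.3670. LR = 0.74/0.02 = 37.0000.
Prior odds = 2.3670/37.0000 = 0.0640, so P(H) = 0.0640/(1+0.0640) ≈ 0.06.

P(H) = 0.06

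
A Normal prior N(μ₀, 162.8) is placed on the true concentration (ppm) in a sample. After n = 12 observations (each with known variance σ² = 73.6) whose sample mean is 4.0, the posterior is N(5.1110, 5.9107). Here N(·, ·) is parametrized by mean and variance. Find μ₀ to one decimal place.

The posterior mean is a precision-weighted average: μ_n = (τ₀μ₀ + τ_data·x̄)/(τ₀+τ_data), with τ₀=1/σ₀² and τ_data=n/σ².
Here τ₀ = 1/162.8 = 0.006143 and τ_data = 12/73.6 = 0.163043, so τ_n = 0.169186.
Rearranging for μ₀: μ₀ = (μ_n·τ_n − τ_data·x̄)/τ₀ = (5.1110·0.169186 − 0.163043·4.0) / 0.006143 = 0.212538/0.006143 ≈ 34.6.

μ₀ = 34.6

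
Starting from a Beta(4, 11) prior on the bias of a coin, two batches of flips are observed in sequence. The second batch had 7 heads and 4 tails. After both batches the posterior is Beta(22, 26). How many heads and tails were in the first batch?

11 heads and 11 tails

Sequential conjugate updates are equivalent to a single update on the pooled data, so total successes = posterior α − prior α and total failures = posterior β − prior β.
Total across both batches: 22−4=18 heads, 26−11=15 tails.
Subtract the second batch: 18−7=11 heads and 15−4=11 tails.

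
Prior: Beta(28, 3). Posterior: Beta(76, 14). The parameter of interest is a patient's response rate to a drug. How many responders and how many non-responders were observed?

A Beta(a, b) prior with s successes and f failures in binomial data gives a Beta(a+s, b+f) posterior.
Match parameters: s=76−28=48, f=14−3=11.

48 responders and 11 non-responders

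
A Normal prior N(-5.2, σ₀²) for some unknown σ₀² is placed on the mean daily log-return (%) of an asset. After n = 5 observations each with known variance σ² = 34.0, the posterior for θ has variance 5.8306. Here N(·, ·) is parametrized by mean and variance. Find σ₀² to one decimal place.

For the Normal–Normal model with known σ², precisions add: τ_n = τ₀ + n/σ².
So 1/σ₀² = 1/5.8306 − 5/34.0 = 0.171509 − 0.147059 = 0.024450.
Hence σ₀² = 1/0.024450 ≈ 40.9.

σ₀² = 40.9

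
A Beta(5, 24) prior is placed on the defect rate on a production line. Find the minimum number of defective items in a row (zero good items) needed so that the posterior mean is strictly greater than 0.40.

k = 12

After k defective items and 0 good items the posterior is Beta(5+k, 24), with mean (5+k)/(5+24+k).
Set (5+k)/(29+k) > 0.40 and solve: k > (0.40·29 − 5)/(1 − 0.40) = 11.000.
The smallest integer exceeding 11.000 is 12, and checking k=12: (17)/(41) = 0.4146 > 0.40.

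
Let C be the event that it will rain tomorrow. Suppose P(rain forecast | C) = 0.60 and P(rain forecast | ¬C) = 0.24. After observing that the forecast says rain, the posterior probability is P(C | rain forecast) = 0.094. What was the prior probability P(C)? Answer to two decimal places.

P(C) = 0.04

Bayes' rule in odds form gives O(C|E) = O(C)·[P(E|C)/P(E|¬C)], hence O(C) = O(C|E)/LR.
Posterior odds = 0.094/(1−0.094) = 0.1038. LR = 0.60/0.24 = 2.5000.
Prior odds = 0.1038/2.5000 = 0.0415, so P(C) = 0.0415/(1+0.0415) ≈ 0.04.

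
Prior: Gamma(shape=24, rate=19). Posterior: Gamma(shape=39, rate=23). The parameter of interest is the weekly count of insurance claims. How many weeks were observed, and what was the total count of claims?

n = 4 weeks with total 15 claims

A Gamma(α, β) prior (rate parametrization) on a Poisson rate with n observations summing to S gives posterior Gamma(α+S, β+n).
Matching: Σxᵢ = 39 − 24 = 15 and n = 23 − 19 = 4.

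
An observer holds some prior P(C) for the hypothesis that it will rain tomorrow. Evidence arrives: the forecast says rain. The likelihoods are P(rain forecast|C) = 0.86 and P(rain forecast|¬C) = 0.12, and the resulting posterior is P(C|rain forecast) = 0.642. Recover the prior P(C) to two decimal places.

In odds form, posterior odds = prior odds × likelihood ratio, so prior odds = posterior odds ÷ LR.
Posterior odds = 0.642/(1−0.642) = 1.7933. LR = 0.86/0.12 = 7.1667.
Prior odds = 1.7933/7.1667 = 0.2502, so P(C) = 0.2502/(1+0.2502) ≈ 0.20.

P(C) = 0.20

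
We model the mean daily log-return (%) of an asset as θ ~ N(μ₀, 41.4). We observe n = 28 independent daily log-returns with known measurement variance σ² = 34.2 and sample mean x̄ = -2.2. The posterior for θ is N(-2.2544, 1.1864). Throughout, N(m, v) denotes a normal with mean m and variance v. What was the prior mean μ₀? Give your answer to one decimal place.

μ₀ = -4.1

The posterior mean is a precision-weighted average: μ_n = (τ₀μ₀ + τ_data·x̄)/(τ₀+τ_data), with τ₀=1/σ₀² and τ_data=n/σ².
Here τ₀ = 1/41.4 = 0.024155 and τ_data = 28/34.2 = 0.818713, so τ_n = 0.842868.
Rearranging for μ₀: μ₀ = (μ_n·τ_n − τ_data·x̄)/τ₀ = (-2.2544·0.842868 − 0.818713·-2.2) / 0.024155 = -0.098993/0.024155 ≈ -4.1.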